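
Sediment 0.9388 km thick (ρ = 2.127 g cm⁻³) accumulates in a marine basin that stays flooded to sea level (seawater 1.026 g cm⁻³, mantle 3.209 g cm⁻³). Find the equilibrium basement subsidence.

Submarine loading: the sediment displaces seawater, and the subsidence is in turn flooded, so s (ρ_m − ρ_w) = t (ρ_sed − ρ_w).
s = 0.9388 km × (2.127 − 1.026) / (3.209 − 1.026) = 0.473 km.

0.473 km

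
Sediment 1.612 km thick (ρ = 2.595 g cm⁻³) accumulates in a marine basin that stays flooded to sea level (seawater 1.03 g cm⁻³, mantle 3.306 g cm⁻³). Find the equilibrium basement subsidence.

Submarine loading: the sediment displaces seawater, and the subsidence is in turn flooded, so s (ρ_m − ρ_w) = t (ρ_sed − ρ_w).
s = 1.612 km × (2.595 − 1.03) / (3.306 − 1.03) = 1.11 km.

1.11 km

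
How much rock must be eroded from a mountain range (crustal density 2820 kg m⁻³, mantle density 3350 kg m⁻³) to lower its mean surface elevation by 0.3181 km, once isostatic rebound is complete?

2.01 km

Net drop Δ = e − u = e − e ρ_c/ρ_m = e (ρ_m − ρ_c)/ρ_m.
e = Δ ρ_m/(ρ_m − ρ_c) = 0.3181 km × 3350/530 = 2.01 km.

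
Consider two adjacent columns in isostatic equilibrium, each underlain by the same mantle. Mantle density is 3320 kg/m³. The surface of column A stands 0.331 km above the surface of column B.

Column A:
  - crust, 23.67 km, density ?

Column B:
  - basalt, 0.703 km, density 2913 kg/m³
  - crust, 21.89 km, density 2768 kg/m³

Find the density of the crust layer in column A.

2750 kg/m³

Take the compensation level at the base of the deeper column (depth z_c below the surface of column A) and equate Σ ρ_i t_i down to z_c; mantle fills any gap and the z_c terms cancel.
Column A: 23.67×ρ + (z_c − 23.67)×3320
Column B: 0.331×0 + 0.703×2913 + 21.89×2768 + (z_c − 0.331 − 22.593)×3320
The z_c×3320 term appears on both sides and cancels. Collect the known terms of each column as K = Σ(ρt)_known − 3320 × (depth of known layers): K_A = 0 − 3320×23.67 = −78584.4; K_B = 62639.359 − 3320×(0.331 + 22.593) = −13468.321.
Balance: K_A + 23.67×ρ = K_B, so ρ = (K_B − K_A)/23.67 = 65116.1/23.67 = 2750 kg/m³.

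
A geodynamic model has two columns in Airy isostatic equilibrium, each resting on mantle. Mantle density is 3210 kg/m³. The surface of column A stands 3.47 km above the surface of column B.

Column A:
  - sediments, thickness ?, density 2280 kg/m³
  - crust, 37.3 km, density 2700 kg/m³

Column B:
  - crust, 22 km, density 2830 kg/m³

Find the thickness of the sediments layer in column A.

0.512 km

Take the compensation level at the base of the deeper column (depth z_c below the surface of column A) and equate Σ ρ_i t_i down to z_c; mantle fills any gap and the z_c terms cancel.
Column A: x×2280 + 37.3×2700 + (z_c − 37.3 − x)×3210
Column B: 3.47×0 + 22×2830 + (z_c − 3.47 − 22)×3210
The z_c×3210 term appears on both sides and cancels. Collect the known terms of each column as K = Σ(ρt)_known − 3210 × (depth of known layers): K_A = 100710 − 3210×37.3 = −19023; K_B = 62260 − 3210×(3.47 + 22) = −19498.7.
Balance: K_A − x×(3210 − 2280) = K_B, so x = (K_A − K_B)/(3210 − 2280) = 475.7/930 = 0.512 km.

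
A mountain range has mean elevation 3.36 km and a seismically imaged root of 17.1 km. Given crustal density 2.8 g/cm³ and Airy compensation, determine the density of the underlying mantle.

Airy balance: ρ_c h = (ρ_m − ρ_c) r → ρ_m = ρ_c (1 + h/r).
ρ_m = 2.8 × (1 + 3.36 km/17.1 km) = 3.35 g/cm³.

3.35 g/cm³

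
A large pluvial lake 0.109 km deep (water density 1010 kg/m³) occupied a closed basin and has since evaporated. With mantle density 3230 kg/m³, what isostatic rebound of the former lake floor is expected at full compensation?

u = d ρ_w/ρ_m = 0.109 km × 1010/3230 = 0.0341 km.

0.0341 km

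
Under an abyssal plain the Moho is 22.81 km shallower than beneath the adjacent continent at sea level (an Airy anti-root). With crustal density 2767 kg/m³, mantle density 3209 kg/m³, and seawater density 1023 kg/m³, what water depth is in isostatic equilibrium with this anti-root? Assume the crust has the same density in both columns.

5.78 km

Replacing a thickness d of crust by seawater at the top must be balanced by replacing crust with mantle at the base: d (ρ_c − ρ_w) = a (ρ_m − ρ_c).
d = a (ρ_m − ρ_c)/(ρ_c − ρ_w) = 22.81 km × 442/1744 = 5.78 km.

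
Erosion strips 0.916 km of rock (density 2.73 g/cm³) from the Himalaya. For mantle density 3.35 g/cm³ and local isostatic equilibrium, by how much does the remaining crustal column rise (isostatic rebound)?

Unloading: uplift u = e ρ_c/ρ_m = 0.916 km × 2.73/3.35 = 0.746 km.

0.746 km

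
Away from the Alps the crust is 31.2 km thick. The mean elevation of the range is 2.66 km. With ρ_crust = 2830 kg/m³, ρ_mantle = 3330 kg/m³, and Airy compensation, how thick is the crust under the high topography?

48.9 km

Root depth r = h ρ_c / (ρ_m − ρ_c) = 2.66 km × 2830 / 500 = 15.06 km.
Total thickness = T + h + r = 31.2 km + 2.66 km + 15.06 km = 48.9 km.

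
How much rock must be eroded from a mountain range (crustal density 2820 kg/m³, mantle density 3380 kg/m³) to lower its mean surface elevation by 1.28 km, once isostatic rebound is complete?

Net drop Δ = e − u = e − e ρ_c/ρ_m = e (ρ_m − ρ_c)/ρ_m.
e = Δ ρ_m/(ρ_m − ρ_c) = 1.28 km × 3380/560 = 7.73 km.

7.73 km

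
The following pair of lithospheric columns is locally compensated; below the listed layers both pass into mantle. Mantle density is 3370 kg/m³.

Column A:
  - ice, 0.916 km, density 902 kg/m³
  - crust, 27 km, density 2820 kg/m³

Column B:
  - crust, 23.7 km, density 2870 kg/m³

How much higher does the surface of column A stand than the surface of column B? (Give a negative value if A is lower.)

1.56 km

For any compensation level in the mantle, the mantle terms cancel and isostasy reduces to e = (Σt_A − Σt_B) − (Σ(ρt)_A − Σ(ρt)_B) / ρ_m.
Σt_A = 27.916 km; Σt_B = 23.7 km; Σ(ρt)_A = 76966.232; Σ(ρt)_B = 68019 (in km·kg/m³).
e = (27.916 − 23.7) − (76966.232 − 68019) / 3370 = 1.56 km.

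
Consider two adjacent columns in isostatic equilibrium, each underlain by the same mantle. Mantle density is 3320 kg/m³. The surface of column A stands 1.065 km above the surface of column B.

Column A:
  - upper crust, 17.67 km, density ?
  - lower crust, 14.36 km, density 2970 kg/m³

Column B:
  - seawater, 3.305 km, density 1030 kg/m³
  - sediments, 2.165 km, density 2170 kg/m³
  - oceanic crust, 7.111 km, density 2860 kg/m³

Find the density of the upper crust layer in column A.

2650 kg/m³

Take the compensation level at the base of the deeper column (depth z_c below the surface of column A) and equate Σ ρ_i t_i down to z_c; mantle fills any gap and the z_c terms cancel.
Column A: 17.67×ρ + 14.36×2970 + (z_c − 32.03)×3320
Column B: 1.065×0 + 3.305×1030 + 2.165×2170 + 7.111×2860 + (z_c − 1.065 − 12.581)×3320
The z_c×3320 term appears on both sides and cancels. Collect the known terms of each column as K = Σ(ρt)_known − 3320 × (depth of known layers): K_A = 42649.2 − 3320×32.03 = −63690.4; K_B = 28439.66 − 3320×(1.065 + 12.581) = −16865.06.
Balance: K_A + 17.67×ρ = K_B, so ρ = (K_B − K_A)/17.67 = 46825.3/17.67 = 2650 kg/m³.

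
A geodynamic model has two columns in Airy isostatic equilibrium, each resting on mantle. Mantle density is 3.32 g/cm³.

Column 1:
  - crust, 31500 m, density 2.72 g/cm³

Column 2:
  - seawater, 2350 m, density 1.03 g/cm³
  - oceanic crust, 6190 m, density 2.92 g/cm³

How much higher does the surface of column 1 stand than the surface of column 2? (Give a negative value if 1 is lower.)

3330 m

For any compensation level in the mantle, the mantle terms cancel and isostasy reduces to e = (Σt_1 − Σt_2) − (Σ(ρt)_1 − Σ(ρt)_2) / ρ_m.
Σt_1 = 31500 m; Σt_2 = 8540 m; Σ(ρt)_1 = 85680; Σ(ρt)_2 = 20495.3 (in m·g/cm³).
e = (31500 − 8540) − (85680 − 20495.3) / 3.32 = 3330 m.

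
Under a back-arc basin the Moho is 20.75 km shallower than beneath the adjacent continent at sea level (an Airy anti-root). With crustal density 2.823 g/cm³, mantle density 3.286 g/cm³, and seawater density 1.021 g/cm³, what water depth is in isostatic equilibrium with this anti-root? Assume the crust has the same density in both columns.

5.33 km

Replacing a thickness d of crust by seawater at the top must be balanced by replacing crust with mantle at the base: d (ρ_c − ρ_w) = a (ρ_m − ρ_c).
d = a (ρ_m − ρ_c)/(ρ_c − ρ_w) = 20.75 km × 0.463/1.802 = 5.33 km.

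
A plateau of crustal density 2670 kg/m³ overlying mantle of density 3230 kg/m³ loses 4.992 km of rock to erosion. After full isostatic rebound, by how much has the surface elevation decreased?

Rebound u = e ρ_c/ρ_m = 4.992 km × 2670/3230 = 4.127 km.
Net surface drop = e − u = 4.992 km − 4.127 km = e (ρ_m − ρ_c)/ρ_m = 0.865 km.

0.865 km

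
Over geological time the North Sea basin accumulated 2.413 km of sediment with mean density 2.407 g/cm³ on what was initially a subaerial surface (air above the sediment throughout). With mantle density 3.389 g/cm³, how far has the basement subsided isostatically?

Subaerial load: s = t ρ_sed / ρ_m = 2.413 km × 2.407/3.389 = 1.71 km.

1.71 km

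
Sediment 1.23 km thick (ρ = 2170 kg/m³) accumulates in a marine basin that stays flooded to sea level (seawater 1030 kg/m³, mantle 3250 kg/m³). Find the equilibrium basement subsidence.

0.632 km

Submarine loading: the sediment displaces seawater, and the subsidence is in turn flooded, so s (ρ_m − ρ_w) = t (ρ_sed − ρ_w).
s = 1.23 km × (2170 − 1030) / (3250 − 1030) = 0.632 km.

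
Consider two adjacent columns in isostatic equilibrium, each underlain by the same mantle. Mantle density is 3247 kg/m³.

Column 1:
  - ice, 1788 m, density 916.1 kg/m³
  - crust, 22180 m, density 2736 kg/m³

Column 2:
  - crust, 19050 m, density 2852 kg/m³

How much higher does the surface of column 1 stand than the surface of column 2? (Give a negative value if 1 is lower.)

For any compensation level in the mantle, the mantle terms cancel and isostasy reduces to e = (Σt_1 − Σt_2) − (Σ(ρt)_1 − Σ(ρt)_2) / ρ_m.
Σt_1 = 23968 m; Σt_2 = 19050 m; Σ(ρt)_1 = 62322466.8; Σ(ρt)_2 = 54330600 (in m·kg/m³).
e = (23968 − 19050) − (62322466.8 − 54330600) / 3247 = 2460 m.

2460 m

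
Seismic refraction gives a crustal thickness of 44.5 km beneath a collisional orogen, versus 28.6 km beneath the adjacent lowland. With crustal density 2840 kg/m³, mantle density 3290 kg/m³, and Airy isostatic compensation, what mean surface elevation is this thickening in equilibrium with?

Excess crust Δ = 44.5 km − 28.6 km = 15.9 km, split between elevation h and root r with h + r = Δ.
Airy balance ρ_c h = (ρ_m − ρ_c) r gives r = h ρ_c/(ρ_m − ρ_c), so h (1 + ρ_c/(ρ_m − ρ_c)) = Δ, i.e. h = Δ (ρ_m − ρ_c)/ρ_m.
h = 15.9 km × 450/3290 = 2.17 km.

2.17 km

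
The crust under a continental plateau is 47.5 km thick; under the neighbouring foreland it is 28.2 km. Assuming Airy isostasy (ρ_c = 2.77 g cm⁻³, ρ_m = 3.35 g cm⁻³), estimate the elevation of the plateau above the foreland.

3.34 km

Excess crust Δ = 47.5 km − 28.2 km = 19.3 km, split between elevation h and root r with h + r = Δ.
Airy balance ρ_c h = (ρ_m − ρ_c) r gives r = h ρ_c/(ρ_m − ρ_c), so h (1 + ρ_c/(ρ_m − ρ_c)) = Δ, i.e. h = Δ (ρ_m − ρ_c)/ρ_m.
h = 19.3 km × 0.58/3.35 = 3.34 km.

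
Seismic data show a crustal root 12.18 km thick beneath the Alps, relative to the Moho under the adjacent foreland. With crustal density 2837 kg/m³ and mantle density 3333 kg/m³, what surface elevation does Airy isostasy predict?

Balancing pressure at the compensation depth: ρ_c h = (ρ_m − ρ_c) r.
h = r (ρ_m − ρ_c) / ρ_c = 12.18 km × (3333 − 2837) / 2837 = 2.13 km.

2.13 km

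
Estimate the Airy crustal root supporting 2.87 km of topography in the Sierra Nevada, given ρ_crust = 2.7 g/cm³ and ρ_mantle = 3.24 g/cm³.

14.3 km

In Airy isostatic equilibrium: the weight of the topography is balanced by the buoyancy of the root, ρ_c h = (ρ_m − ρ_c) r.
r = h · ρ_c / (ρ_m − ρ_c) = 2.87 km × 2.7 / (3.24 − 2.7) = 14.3 km.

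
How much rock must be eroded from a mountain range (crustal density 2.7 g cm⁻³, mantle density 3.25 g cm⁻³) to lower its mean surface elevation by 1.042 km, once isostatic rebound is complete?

Net drop Δ = e − u = e − e ρ_c/ρ_m = e (ρ_m − ρ_c)/ρ_m.
e = Δ ρ_m/(ρ_m − ρ_c) = 1.042 km × 3.25/0.55 = 6.16 km.

6.16 km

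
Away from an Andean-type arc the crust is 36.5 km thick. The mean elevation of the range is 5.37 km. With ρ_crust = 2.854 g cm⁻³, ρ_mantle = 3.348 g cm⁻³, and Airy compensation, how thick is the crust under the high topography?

72.9 km

Root depth r = h ρ_c / (ρ_m − ρ_c) = 5.37 km × 2.854 / 0.494 = 31.02 km.
Total thickness = T + h + r = 36.5 km + 5.37 km + 31.02 km = 72.9 km.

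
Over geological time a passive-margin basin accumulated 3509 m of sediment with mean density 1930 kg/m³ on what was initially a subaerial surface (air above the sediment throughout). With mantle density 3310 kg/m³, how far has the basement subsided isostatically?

Subaerial load: s = t ρ_sed / ρ_m = 3509 m × 1930/3310 = 2050 m.

2050 m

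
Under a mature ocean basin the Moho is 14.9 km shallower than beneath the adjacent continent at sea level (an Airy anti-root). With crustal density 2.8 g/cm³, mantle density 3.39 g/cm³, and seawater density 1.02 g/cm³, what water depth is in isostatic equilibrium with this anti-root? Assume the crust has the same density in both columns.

4.94 km

Replacing a thickness d of crust by seawater at the top must be balanced by replacing crust with mantle at the base: d (ρ_c − ρ_w) = a (ρ_m − ρ_c).
d = a (ρ_m − ρ_c)/(ρ_c − ρ_w) = 14.9 km × 0.59/1.78 = 4.94 km.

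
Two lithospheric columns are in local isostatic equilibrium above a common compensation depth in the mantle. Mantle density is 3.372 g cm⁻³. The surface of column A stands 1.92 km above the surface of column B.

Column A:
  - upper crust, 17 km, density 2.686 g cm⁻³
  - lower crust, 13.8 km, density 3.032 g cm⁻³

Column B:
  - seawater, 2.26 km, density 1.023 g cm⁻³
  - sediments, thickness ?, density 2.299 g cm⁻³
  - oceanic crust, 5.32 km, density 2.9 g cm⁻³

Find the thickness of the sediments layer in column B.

1.92 km

Take the compensation level at the base of the deeper column (depth z_c below the surface of column A) and equate Σ ρ_i t_i down to z_c; mantle fills any gap and the z_c terms cancel.
Column A: 17×2.686 + 13.8×3.032 + (z_c − 30.8)×3.372
Column B: 1.92×0 + 2.26×1.023 + x×2.299 + 5.32×2.9 + (z_c − 1.92 − 7.58 − x)×3.372
The z_c×3.372 term appears on both sides and cancels. Collect the known terms of each column as K = Σ(ρt)_known − 3.372 × (depth of known layers): K_A = 87.5036 − 3.372×30.8 = −16.354; K_B = 17.73998 − 3.372×(1.92 + 7.58) = −14.29402.
Balance: K_A = K_B − x×(3.372 − 2.299), so x = (K_B − K_A)/(3.372 − 2.299) = 2.05998/1.073 = 1.92 km.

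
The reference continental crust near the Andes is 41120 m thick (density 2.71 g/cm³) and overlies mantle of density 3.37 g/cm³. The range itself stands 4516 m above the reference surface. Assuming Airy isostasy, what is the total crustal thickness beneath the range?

Root depth r = h ρ_c / (ρ_m − ρ_c) = 4516 m × 2.71 / 0.66 = 18540 m.
Total thickness = T + h + r = 41120 m + 4516 m + 18540 m = 64200 m.

64200 m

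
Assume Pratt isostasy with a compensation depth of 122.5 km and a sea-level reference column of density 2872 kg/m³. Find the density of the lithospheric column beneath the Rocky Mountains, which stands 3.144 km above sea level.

Pratt balance: ρ_ref D = ρ (D + h).
ρ = ρ_ref D/(D + h) = 2872 × 122.5 km/(122.5 km + 3.144 km) = 2800 kg/m³.

2800 kg/m³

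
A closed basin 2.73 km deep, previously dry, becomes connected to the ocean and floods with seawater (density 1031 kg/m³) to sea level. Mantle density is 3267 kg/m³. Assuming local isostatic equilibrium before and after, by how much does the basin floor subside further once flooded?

After flooding the water column is d + s deep. Its weight must equal the weight of mantle displaced by the extra subsidence s: (d + s) ρ_w = s ρ_m.
s = d ρ_w / (ρ_m − ρ_w) = 2.73 km × 1031/(3267 − 1031) = 1.26 km.

1.26 km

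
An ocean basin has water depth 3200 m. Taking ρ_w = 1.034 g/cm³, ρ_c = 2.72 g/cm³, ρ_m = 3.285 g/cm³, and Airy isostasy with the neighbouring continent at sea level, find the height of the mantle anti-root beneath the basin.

9550 m

For local isostatic compensation: replacing crust with seawater at the top is compensated by replacing crust with mantle at the base: d (ρ_c − ρ_w) = a (ρ_m − ρ_c).
a = d (ρ_c − ρ_w)/(ρ_m − ρ_c) = 3200 m × 1.686/0.565 = 9550 m.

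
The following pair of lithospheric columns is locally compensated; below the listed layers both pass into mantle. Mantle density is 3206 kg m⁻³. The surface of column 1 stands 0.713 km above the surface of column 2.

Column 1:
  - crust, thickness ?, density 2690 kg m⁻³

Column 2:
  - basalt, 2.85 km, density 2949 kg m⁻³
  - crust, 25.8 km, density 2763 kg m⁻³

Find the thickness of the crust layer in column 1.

Take the compensation level at the base of the deeper column (depth z_c below the surface of column 1) and equate Σ ρ_i t_i down to z_c; mantle fills any gap and the z_c terms cancel.
Column 1: x×2690 + (z_c − 0 − x)×3206
Column 2: 0.713×0 + 2.85×2949 + 25.8×2763 + (z_c − 0.713 − 28.65)×3206
The z_c×3206 term appears on both sides and cancels. Collect the known terms of each column as K = Σ(ρt)_known − 3206 × (depth of known layers): K_1 = 0 − 3206×0 = 0; K_2 = 79690.05 − 3206×(0.713 + 28.65) = −14447.728.
Balance: K_1 − x×(3206 − 2690) = K_2, so x = (K_1 − K_2)/(3206 − 2690) = 14447.7/516 = 28 km.

28 km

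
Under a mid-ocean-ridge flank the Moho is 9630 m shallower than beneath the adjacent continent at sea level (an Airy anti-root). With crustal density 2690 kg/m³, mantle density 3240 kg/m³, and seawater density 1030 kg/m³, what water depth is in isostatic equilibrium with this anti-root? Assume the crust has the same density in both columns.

Replacing a thickness d of crust by seawater at the top must be balanced by replacing crust with mantle at the base: d (ρ_c − ρ_w) = a (ρ_m − ρ_c).
d = a (ρ_m − ρ_c)/(ρ_c − ρ_w) = 9630 m × 550/1660 = 3190 m.

3190 m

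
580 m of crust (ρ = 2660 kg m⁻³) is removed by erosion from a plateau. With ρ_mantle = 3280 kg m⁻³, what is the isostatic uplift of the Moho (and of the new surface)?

470 m

Unloading: uplift u = e ρ_c/ρ_m = 580 m × 2660/3280 = 470 m.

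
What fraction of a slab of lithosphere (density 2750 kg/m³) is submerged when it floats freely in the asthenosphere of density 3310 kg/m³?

83.1%

Submerged fraction = ρ_obj/ρ_fluid = 2750/3310 = 83.1%.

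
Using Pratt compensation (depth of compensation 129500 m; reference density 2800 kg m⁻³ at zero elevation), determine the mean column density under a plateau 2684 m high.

2740 kg m⁻³

Pratt balance: ρ_ref D = ρ (D + h).
ρ = ρ_ref D/(D + h) = 2800 × 129500 m/(129500 m + 2684 m) = 2740 kg m⁻³.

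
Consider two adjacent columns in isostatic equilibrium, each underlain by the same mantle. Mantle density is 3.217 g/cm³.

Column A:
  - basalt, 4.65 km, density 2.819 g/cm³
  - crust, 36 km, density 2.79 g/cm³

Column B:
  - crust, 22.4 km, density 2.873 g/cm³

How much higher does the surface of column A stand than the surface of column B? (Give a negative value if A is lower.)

2.96 km

For any compensation level in the mantle, the mantle terms cancel and isostasy reduces to e = (Σt_A − Σt_B) − (Σ(ρt)_A − Σ(ρt)_B) / ρ_m.
Σt_A = 40.65 km; Σt_B = 22.4 km; Σ(ρt)_A = 113.54835; Σ(ρt)_B = 64.3552 (in km·g/cm³).
e = (40.65 − 22.4) − (113.54835 − 64.3552) / 3.217 = 2.96 km.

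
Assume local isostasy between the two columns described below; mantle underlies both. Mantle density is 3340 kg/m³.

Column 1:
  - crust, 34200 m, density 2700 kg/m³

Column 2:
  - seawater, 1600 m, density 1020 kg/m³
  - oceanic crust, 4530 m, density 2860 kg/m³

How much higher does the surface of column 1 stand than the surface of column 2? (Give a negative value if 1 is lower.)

4790 m

For any compensation level in the mantle, the mantle terms cancel and isostasy reduces to e = (Σt_1 − Σt_2) − (Σ(ρt)_1 − Σ(ρt)_2) / ρ_m.
Σt_1 = 34200 m; Σt_2 = 6130 m; Σ(ρt)_1 = 92340000; Σ(ρt)_2 = 14587800 (in m·kg/m³).
e = (34200 − 6130) − (92340000 − 14587800) / 3340 = 4790 m.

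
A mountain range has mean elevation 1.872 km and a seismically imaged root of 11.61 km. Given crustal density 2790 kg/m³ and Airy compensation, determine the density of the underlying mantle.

3240 kg/m³

Airy balance: ρ_c h = (ρ_m − ρ_c) r → ρ_m = ρ_c (1 + h/r).
ρ_m = 2790 × (1 + 1.872 km/11.61 km) = 3240 kg/m³.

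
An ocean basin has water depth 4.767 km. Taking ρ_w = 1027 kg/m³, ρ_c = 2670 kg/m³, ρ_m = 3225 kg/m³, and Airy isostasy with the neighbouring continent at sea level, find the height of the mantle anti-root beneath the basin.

Equating mass per unit area of the two columns: replacing crust with seawater at the top is compensated by replacing crust with mantle at the base: d (ρ_c − ρ_w) = a (ρ_m − ρ_c).
a = d (ρ_c − ρ_w)/(ρ_m − ρ_c) = 4.767 km × 1643/555 = 14.1 km.

14.1 km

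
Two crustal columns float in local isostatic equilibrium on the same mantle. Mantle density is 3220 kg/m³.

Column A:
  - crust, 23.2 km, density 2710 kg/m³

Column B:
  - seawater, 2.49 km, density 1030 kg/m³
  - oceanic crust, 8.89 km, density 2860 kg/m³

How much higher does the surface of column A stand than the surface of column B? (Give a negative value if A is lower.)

0.987 km

For any compensation level in the mantle, the mantle terms cancel and isostasy reduces to e = (Σt_A − Σt_B) − (Σ(ρt)_A − Σ(ρt)_B) / ρ_m.
Σt_A = 23.2 km; Σt_B = 11.38 km; Σ(ρt)_A = 62872; Σ(ρt)_B = 27990.1 (in km·kg/m³).
e = (23.2 − 11.38) − (62872 − 27990.1) / 3220 = 0.987 km.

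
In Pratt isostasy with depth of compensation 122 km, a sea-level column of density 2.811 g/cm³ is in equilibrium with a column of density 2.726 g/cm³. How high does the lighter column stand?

ρ_ref D = ρ (D + h) → h = D (ρ_ref − ρ)/ρ.
h = 122 km × (2.811 − 2.726)/2.726 = 3.8 km.

3.8 km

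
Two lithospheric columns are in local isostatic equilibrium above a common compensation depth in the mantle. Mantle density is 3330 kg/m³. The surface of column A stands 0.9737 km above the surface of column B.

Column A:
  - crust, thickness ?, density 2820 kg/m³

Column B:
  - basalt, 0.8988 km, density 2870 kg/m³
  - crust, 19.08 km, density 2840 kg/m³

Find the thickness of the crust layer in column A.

25.5 km

Take the compensation level at the base of the deeper column (depth z_c below the surface of column A) and equate Σ ρ_i t_i down to z_c; mantle fills any gap and the z_c terms cancel.
Column A: x×2820 + (z_c − 0 − x)×3330
Column B: 0.9737×0 + 0.8988×2870 + 19.08×2840 + (z_c − 0.9737 − 19.9788)×3330
The z_c×3330 term appears on both sides and cancels. Collect the known terms of each column as K = Σ(ρt)_known − 3330 × (depth of known layers): K_A = 0 − 3330×0 = 0; K_B = 56766.756 − 3330×(0.9737 + 19.9788) = −13005.069.
Balance: K_A − x×(3330 − 2820) = K_B, so x = (K_A − K_B)/(3330 − 2820) = 13005.1/510 = 25.5 km.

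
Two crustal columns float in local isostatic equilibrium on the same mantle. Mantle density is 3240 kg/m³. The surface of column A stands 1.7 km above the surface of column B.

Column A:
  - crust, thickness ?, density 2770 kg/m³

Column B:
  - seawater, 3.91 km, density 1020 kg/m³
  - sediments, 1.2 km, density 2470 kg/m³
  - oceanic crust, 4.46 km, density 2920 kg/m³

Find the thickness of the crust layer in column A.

Take the compensation level at the base of the deeper column (depth z_c below the surface of column A) and equate Σ ρ_i t_i down to z_c; mantle fills any gap and the z_c terms cancel.
Column A: x×2770 + (z_c − 0 − x)×3240
Column B: 1.7×0 + 3.91×1020 + 1.2×2470 + 4.46×2920 + (z_c − 1.7 − 9.57)×3240
The z_c×3240 term appears on both sides and cancels. Collect the known terms of each column as K = Σ(ρt)_known − 3240 × (depth of known layers): K_A = 0 − 3240×0 = 0; K_B = 19975.4 − 3240×(1.7 + 9.57) = −16539.4.
Balance: K_A − x×(3240 − 2770) = K_B, so x = (K_A − K_B)/(3240 − 2770) = 16539.4/470 = 35.2 km.

35.2 km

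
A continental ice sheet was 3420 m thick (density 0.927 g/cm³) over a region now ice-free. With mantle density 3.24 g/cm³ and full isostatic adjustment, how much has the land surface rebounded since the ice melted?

Removing the load lets mantle flow back in; uplift u satisfies ρ_ice t = ρ_m u.
u = t ρ_ice/ρ_m = 3420 m × 0.927/3.24 = 978 m.

978 m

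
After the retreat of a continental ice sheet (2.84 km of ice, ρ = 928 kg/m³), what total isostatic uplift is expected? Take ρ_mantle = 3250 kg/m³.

0.811 km

Removing the load lets mantle flow back in; uplift u satisfies ρ_ice t = ρ_m u.
u = t ρ_ice/ρ_m = 2.84 km × 928/3250 = 0.811 km.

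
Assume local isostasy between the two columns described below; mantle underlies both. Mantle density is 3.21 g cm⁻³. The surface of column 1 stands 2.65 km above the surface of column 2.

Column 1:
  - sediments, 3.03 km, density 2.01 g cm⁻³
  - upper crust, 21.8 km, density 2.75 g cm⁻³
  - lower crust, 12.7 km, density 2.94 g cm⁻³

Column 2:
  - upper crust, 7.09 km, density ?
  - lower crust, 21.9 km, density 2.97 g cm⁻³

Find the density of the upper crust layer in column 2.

2.74 g cm⁻³

Take the compensation level at the base of the deeper column (depth z_c below the surface of column 1) and equate Σ ρ_i t_i down to z_c; mantle fills any gap and the z_c terms cancel.
Column 1: 3.03×2.01 + 21.8×2.75 + 12.7×2.94 + (z_c − 37.53)×3.21
Column 2: 2.65×0 + 7.09×ρ + 21.9×2.97 + (z_c − 2.65 − 28.99)×3.21
The z_c×3.21 term appears on both sides and cancels. Collect the known terms of each column as K = Σ(ρt)_known − 3.21 × (depth of known layers): K_1 = 103.3783 − 3.21×37.53 = −17.093; K_2 = 65.043 − 3.21×(2.65 + 28.99) = −36.5214.
Balance: K_1 = K_2 + 7.09×ρ, so ρ = (K_1 − K_2)/7.09 = 19.4284/7.09 = 2.74 g cm⁻³.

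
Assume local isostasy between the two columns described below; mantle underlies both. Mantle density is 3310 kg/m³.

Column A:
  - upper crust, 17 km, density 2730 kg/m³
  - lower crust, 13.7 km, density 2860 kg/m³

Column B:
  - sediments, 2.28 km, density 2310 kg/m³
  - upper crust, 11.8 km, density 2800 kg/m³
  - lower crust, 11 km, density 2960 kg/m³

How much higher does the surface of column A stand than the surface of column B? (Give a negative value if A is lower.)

1.17 km

For any compensation level in the mantle, the mantle terms cancel and isostasy reduces to e = (Σt_A − Σt_B) − (Σ(ρt)_A − Σ(ρt)_B) / ρ_m.
Σt_A = 30.7 km; Σt_B = 25.08 km; Σ(ρt)_A = 85592; Σ(ρt)_B = 70866.8 (in km·kg/m³).
e = (30.7 − 25.08) − (85592 − 70866.8) / 3310 = 1.17 km.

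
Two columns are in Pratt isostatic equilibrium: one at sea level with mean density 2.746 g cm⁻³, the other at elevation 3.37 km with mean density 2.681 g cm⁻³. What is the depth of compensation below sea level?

139 km

ρ_ref D = ρ (D + h) → D (ρ_ref − ρ) = ρ h.
D = ρ h/(ρ_ref − ρ) = 2.681 × 3.37 km/(2.746 − 2.681) = 139 km.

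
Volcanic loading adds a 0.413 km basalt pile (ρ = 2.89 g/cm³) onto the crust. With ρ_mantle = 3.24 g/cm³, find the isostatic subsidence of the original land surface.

0.368 km

Subaerial loading: s = t ρ_load / ρ_m.
s = 0.413 km × 2.89/3.24 = 0.368 km.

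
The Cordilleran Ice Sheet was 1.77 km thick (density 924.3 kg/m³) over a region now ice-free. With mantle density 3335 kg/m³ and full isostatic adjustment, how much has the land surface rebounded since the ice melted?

Removing the load lets mantle flow back in; uplift u satisfies ρ_ice t = ρ_m u.
u = t ρ_ice/ρ_m = 1.77 km × 924.3/3335 = 0.491 km.

0.491 km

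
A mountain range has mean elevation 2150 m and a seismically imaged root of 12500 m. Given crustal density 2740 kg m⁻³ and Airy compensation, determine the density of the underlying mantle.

Airy balance: ρ_c h = (ρ_m − ρ_c) r → ρ_m = ρ_c (1 + h/r).
ρ_m = 2740 × (1 + 2150 m/12500 m) = 3210 kg m⁻³.

3210 kg m⁻³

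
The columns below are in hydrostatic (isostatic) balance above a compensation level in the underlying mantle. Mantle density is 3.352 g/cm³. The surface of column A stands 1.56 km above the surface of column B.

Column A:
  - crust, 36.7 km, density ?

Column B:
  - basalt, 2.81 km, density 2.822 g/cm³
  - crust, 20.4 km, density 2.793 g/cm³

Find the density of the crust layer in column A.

2.86 g/cm³

Take the compensation level at the base of the deeper column (depth z_c below the surface of column A) and equate Σ ρ_i t_i down to z_c; mantle fills any gap and the z_c terms cancel.
Column A: 36.7×ρ + (z_c − 36.7)×3.352
Column B: 1.56×0 + 2.81×2.822 + 20.4×2.793 + (z_c − 1.56 − 23.21)×3.352
The z_c×3.352 term appears on both sides and cancels. Collect the known terms of each column as K = Σ(ρt)_known − 3.352 × (depth of known layers): K_A = 0 − 3.352×36.7 = −123.0184; K_B = 64.90702 − 3.352×(1.56 + 23.21) = −18.12202.
Balance: K_A + 36.7×ρ = K_B, so ρ = (K_B − K_A)/36.7 = 104.896/36.7 = 2.86 g/cm³.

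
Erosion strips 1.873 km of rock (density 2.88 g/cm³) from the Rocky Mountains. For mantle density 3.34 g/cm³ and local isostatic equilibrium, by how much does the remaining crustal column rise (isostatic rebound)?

1.62 km

Unloading: uplift u = e ρ_c/ρ_m = 1.873 km × 2.88/3.34 = 1.62 km.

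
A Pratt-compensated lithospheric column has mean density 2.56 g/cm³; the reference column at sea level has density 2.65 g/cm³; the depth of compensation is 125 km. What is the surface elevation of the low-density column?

ρ_ref D = ρ (D + h) → h = D (ρ_ref − ρ)/ρ.
h = 125 km × (2.65 − 2.56)/2.56 = 4.39 km.

4.39 km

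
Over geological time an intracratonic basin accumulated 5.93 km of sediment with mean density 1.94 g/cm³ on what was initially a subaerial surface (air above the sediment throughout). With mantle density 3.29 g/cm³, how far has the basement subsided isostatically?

Subaerial load: s = t ρ_sed / ρ_m = 5.93 km × 1.94/3.29 = 3.5 km.

3.5 km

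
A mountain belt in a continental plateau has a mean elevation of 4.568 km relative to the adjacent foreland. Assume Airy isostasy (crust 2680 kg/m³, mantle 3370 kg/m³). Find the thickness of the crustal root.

Equating mass per unit area of the two columns: the weight of the topography is balanced by the buoyancy of the root, ρ_c h = (ρ_m − ρ_c) r.
r = h · ρ_c / (ρ_m − ρ_c) = 4.568 km × 2680 / (3370 − 2680) = 17.7 km.

17.7 km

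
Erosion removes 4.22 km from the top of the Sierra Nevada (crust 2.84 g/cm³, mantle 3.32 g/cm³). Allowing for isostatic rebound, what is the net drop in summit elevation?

0.61 km

Rebound u = e ρ_c/ρ_m = 4.22 km × 2.84/3.32 = 3.61 km.
Net surface drop = e − u = 4.22 km − 3.61 km = e (ρ_m − ρ_c)/ρ_m = 0.61 km.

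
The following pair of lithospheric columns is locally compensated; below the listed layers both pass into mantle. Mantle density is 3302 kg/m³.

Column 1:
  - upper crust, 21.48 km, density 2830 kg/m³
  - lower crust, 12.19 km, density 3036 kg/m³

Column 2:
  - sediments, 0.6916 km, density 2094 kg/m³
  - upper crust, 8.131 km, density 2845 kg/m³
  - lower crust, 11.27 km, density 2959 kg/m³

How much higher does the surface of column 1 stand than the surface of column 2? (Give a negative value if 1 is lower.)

1.5 km

For any compensation level in the mantle, the mantle terms cancel and isostasy reduces to e = (Σt_1 − Σt_2) − (Σ(ρt)_1 − Σ(ρt)_2) / ρ_m.
Σt_1 = 33.67 km; Σt_2 = 20.0926 km; Σ(ρt)_1 = 97797.24; Σ(ρt)_2 = 57928.8354 (in km·kg/m³).
e = (33.67 − 20.0926) − (97797.24 − 57928.8354) / 3302 = 1.5 km.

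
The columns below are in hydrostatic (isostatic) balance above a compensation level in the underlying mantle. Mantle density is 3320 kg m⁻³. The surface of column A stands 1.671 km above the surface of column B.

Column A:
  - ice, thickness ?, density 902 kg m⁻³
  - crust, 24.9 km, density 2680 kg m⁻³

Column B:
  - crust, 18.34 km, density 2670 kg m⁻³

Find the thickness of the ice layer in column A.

0.634 km

Take the compensation level at the base of the deeper column (depth z_c below the surface of column A) and equate Σ ρ_i t_i down to z_c; mantle fills any gap and the z_c terms cancel.
Column A: x×902 + 24.9×2680 + (z_c − 24.9 − x)×3320
Column B: 1.671×0 + 18.34×2670 + (z_c − 1.671 − 18.34)×3320
The z_c×3320 term appears on both sides and cancels. Collect the known terms of each column as K = Σ(ρt)_known − 3320 × (depth of known layers): K_A = 66732 − 3320×24.9 = −15936; K_B = 48967.8 − 3320×(1.671 + 18.34) = −17468.72.
Balance: K_A − x×(3320 − 902) = K_B, so x = (K_A − K_B)/(3320 − 902) = 1532.72/2418 = 0.634 km.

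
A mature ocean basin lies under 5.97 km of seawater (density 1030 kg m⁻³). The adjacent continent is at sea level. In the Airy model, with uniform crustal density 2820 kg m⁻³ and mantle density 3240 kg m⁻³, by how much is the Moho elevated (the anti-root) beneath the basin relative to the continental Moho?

Balancing pressure at the compensation depth: replacing crust with seawater at the top is compensated by replacing crust with mantle at the base: d (ρ_c − ρ_w) = a (ρ_m − ρ_c).
a = d (ρ_c − ρ_w)/(ρ_m − ρ_c) = 5.97 km × 1790/420 = 25.4 km.

25.4 km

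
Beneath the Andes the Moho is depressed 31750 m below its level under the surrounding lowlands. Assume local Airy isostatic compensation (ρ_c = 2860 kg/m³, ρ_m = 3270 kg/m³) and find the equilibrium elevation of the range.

Equating mass per unit area of the two columns: ρ_c h = (ρ_m − ρ_c) r.
h = r (ρ_m − ρ_c) / ρ_c = 31750 m × (3270 − 2860) / 2860 = 4550 m.

4550 m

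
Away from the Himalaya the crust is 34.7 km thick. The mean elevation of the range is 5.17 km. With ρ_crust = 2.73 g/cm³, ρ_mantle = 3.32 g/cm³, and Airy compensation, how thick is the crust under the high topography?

63.8 km

Root depth r = h ρ_c / (ρ_m − ρ_c) = 5.17 km × 2.73 / 0.59 = 23.92 km.
Total thickness = T + h + r = 34.7 km + 5.17 km + 23.92 km = 63.8 km.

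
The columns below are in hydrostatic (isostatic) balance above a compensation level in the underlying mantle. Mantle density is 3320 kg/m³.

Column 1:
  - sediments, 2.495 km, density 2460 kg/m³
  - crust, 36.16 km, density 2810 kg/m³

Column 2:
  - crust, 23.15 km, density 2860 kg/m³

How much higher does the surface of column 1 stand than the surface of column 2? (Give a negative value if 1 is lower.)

For any compensation level in the mantle, the mantle terms cancel and isostasy reduces to e = (Σt_1 − Σt_2) − (Σ(ρt)_1 − Σ(ρt)_2) / ρ_m.
Σt_1 = 38.655 km; Σt_2 = 23.15 km; Σ(ρt)_1 = 107747.3; Σ(ρt)_2 = 66209 (in km·kg/m³).
e = (38.655 − 23.15) − (107747.3 − 66209) / 3320 = 2.99 km.

2.99 km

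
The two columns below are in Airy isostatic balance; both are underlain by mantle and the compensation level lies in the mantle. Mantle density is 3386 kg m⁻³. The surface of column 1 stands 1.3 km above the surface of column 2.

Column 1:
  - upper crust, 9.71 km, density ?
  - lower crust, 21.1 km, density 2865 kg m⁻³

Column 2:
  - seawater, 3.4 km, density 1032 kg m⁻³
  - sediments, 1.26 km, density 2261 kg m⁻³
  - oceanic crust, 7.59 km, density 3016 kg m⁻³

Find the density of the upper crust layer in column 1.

Take the compensation level at the base of the deeper column (depth z_c below the surface of column 1) and equate Σ ρ_i t_i down to z_c; mantle fills any gap and the z_c terms cancel.
Column 1: 9.71×ρ + 21.1×2865 + (z_c − 30.81)×3386
Column 2: 1.3×0 + 3.4×1032 + 1.26×2261 + 7.59×3016 + (z_c − 1.3 − 12.25)×3386
The z_c×3386 term appears on both sides and cancels. Collect the known terms of each column as K = Σ(ρt)_known − 3386 × (depth of known layers): K_1 = 60451.5 − 3386×30.81 = −43871.16; K_2 = 29249.1 − 3386×(1.3 + 12.25) = −16631.2.
Balance: K_1 + 9.71×ρ = K_2, so ρ = (K_2 − K_1)/9.71 = 27240/9.71 = 2810 kg m⁻³.

2810 kg m⁻³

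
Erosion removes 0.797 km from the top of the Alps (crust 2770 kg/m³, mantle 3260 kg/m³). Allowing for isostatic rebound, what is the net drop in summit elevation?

0.12 km

Rebound u = e ρ_c/ρ_m = 0.797 km × 2770/3260 = 0.6772 km.
Net surface drop = e − u = 0.797 km − 0.6772 km = e (ρ_m − ρ_c)/ρ_m = 0.12 km.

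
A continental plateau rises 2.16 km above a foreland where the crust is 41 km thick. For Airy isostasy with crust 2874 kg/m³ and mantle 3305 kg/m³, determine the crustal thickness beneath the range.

57.6 km

Root depth r = h ρ_c / (ρ_m − ρ_c) = 2.16 km × 2874 / 431 = 14.4 km.
Total thickness = T + h + r = 41 km + 2.16 km + 14.4 km = 57.6 km.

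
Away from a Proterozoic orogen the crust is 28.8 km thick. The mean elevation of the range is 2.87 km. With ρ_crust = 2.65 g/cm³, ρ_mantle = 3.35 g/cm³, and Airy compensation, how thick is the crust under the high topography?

42.5 km

Root depth r = h ρ_c / (ρ_m − ρ_c) = 2.87 km × 2.65 / 0.7 = 10.87 km.
Total thickness = T + h + r = 28.8 km + 2.87 km + 10.87 km = 42.5 km.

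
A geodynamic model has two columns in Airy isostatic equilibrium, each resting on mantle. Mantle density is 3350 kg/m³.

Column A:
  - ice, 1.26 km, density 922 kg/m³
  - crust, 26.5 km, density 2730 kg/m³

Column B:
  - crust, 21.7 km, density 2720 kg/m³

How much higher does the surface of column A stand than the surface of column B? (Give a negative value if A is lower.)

1.74 km

For any compensation level in the mantle, the mantle terms cancel and isostasy reduces to e = (Σt_A − Σt_B) − (Σ(ρt)_A − Σ(ρt)_B) / ρ_m.
Σt_A = 27.76 km; Σt_B = 21.7 km; Σ(ρt)_A = 73506.72; Σ(ρt)_B = 59024 (in km·kg/m³).
e = (27.76 − 21.7) − (73506.72 − 59024) / 3350 = 1.74 km.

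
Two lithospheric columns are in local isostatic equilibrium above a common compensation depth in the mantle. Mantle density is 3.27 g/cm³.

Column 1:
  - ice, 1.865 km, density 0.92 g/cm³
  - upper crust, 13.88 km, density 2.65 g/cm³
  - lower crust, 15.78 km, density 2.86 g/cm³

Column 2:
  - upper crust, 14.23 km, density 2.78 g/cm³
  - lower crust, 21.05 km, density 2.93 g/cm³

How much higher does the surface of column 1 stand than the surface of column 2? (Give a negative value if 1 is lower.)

For any compensation level in the mantle, the mantle terms cancel and isostasy reduces to e = (Σt_1 − Σt_2) − (Σ(ρt)_1 − Σ(ρt)_2) / ρ_m.
Σt_1 = 31.525 km; Σt_2 = 35.28 km; Σ(ρt)_1 = 83.6286; Σ(ρt)_2 = 101.2359 (in km·g/cm³).
e = (31.525 − 35.28) − (83.6286 − 101.2359) / 3.27 = 1.63 km.

1.63 km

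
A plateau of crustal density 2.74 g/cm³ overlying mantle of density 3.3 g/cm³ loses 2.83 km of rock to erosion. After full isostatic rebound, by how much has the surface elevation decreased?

Rebound u = e ρ_c/ρ_m = 2.83 km × 2.74/3.3 = 2.35 km.
Net surface drop = e − u = 2.83 km − 2.35 km = e (ρ_m − ρ_c)/ρ_m = 0.48 km.

0.48 km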